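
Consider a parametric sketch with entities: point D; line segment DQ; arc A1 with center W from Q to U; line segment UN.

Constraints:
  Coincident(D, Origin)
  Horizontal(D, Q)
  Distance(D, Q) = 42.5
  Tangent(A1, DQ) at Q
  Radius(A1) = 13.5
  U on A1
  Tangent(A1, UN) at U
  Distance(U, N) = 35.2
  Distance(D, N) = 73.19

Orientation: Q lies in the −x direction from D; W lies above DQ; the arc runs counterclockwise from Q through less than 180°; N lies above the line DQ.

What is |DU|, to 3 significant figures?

38.8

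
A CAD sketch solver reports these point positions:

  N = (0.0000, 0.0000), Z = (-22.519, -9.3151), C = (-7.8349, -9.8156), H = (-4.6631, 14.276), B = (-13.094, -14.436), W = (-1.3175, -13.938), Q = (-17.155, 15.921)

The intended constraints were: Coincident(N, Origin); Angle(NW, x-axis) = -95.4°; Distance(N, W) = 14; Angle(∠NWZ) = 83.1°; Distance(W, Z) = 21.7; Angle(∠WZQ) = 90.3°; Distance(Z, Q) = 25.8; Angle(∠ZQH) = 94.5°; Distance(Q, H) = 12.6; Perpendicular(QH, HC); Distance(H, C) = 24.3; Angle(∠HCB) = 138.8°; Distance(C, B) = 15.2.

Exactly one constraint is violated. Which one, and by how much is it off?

Distance(C, B) = 15.2 — off by 8.20.

N = (0.00, 0.00) ✓; NW at -95.40° ✓; |NW| = 14.00 ✓; ∠NWZ = 83.10° ✓; |WZ| = 21.70 ✓; ∠WZQ = 90.30° ✓; |ZQ| = 25.80 ✓; ∠ZQH = 94.50° ✓; |QH| = 12.60 ✓; ∠(QH, HC) = 90.00° ✓; |HC| = 24.30 ✓; ∠HCB = 138.8° ✓; |CB| = 7.000 ✗.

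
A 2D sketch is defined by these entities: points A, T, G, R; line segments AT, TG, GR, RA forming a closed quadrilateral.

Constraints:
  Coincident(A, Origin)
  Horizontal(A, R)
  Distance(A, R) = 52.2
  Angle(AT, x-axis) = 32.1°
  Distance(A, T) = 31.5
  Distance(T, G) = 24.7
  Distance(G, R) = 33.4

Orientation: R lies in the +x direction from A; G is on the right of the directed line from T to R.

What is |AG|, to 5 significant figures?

20.704

A is at the origin; A and R share the same y with |AR| = 52.2 and R in +x, so R = (52.2, 0). AT runs at 32.1° with |AT| = 31.5, so T = (26.684, 16.739). G is determined by |TG| = 24.7 and |GR| = 33.4 together: it lies at the intersection of circle(T, 24.7) and circle(R, 33.4). With |TR| = 30.516, the foot of the radical line on TR is 6.9762 from T and the perpendicular offset is √(24.7² − 6.9762²) = 23.694. Taking the right-of-TR solution: G = (19.520, -6.8992).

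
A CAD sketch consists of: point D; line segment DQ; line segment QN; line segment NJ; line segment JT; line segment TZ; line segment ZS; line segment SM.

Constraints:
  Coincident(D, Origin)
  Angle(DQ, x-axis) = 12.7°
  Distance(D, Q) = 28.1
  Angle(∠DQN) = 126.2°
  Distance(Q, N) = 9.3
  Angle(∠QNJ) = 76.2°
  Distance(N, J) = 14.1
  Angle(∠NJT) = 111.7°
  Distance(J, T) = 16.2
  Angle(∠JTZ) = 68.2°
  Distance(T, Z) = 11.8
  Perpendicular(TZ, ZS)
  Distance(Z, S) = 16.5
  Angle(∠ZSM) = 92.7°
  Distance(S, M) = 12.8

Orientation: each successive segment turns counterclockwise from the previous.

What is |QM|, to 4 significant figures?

21.90

The perpendicularity gives ZS at right angles to TZ, so ZS runs at 80.40°; with |ZS| = 16.5, S = (23.17, 17.56). ∠ZSM = 92.7° gives SM at 167.7° from the x-axis; with |SM| = 12.8, M = (10.66, 20.28). Then |QM| = |M − Q| = 21.90.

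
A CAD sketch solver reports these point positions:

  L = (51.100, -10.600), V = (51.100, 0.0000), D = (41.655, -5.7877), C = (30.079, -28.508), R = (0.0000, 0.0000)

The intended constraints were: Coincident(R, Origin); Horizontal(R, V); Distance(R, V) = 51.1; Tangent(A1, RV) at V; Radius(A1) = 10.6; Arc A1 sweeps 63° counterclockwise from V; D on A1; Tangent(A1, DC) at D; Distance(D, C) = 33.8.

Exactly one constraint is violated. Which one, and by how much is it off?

Distance(D, C) = 33.8 — off by 8.30.

R = (0.00, 0.00) ✓; R.y = 0.00, V.y = 0.00 ✓; |RV| = 51.10 ✓; ∠(LV, VR) = 90.00° ✓; |LV| = 10.60 ✓; bearing(L→D) − bearing(L→V) = 63.00° ✓; |LD| = 10.60 ✓; ∠(LD, DC) = 90.00° ✓; |DC| = 25.50 ✗.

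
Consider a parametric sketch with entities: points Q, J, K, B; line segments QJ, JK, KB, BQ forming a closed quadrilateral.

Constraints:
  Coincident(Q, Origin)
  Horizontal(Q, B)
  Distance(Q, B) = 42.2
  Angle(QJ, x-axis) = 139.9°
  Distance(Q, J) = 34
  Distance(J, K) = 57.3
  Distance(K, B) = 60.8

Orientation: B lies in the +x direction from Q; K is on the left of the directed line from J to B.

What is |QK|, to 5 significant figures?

59.809

Checks: |JK| = 57.30 ✓; |KB| = 60.80 ✓.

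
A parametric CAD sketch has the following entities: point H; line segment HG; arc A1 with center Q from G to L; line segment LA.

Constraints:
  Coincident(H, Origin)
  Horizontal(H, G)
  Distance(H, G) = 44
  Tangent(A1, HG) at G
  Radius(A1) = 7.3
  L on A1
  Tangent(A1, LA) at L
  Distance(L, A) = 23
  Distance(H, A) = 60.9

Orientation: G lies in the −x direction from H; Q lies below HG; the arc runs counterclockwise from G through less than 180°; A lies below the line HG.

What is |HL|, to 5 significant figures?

51.707

Checks: ∠(QG, GH) = 90.00° ✓; |QG| = 7.300 ✓; |QL| = 7.300 ✓; ∠(QL, LA) = 90.00° ✓; |LA| = 23.00 ✓; |HA| = 60.90 ✓.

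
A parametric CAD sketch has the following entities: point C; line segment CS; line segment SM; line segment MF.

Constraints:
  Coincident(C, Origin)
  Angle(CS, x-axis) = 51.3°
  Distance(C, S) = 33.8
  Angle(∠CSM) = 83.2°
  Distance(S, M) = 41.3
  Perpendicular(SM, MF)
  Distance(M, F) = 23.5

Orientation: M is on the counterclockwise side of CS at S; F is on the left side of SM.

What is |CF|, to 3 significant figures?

38.6

C is at the origin; CS runs at 51.3° with length 33.8, so S = 33.8·(cos 51.3°, sin 51.3°) = (21.1, 26.4). ∠CSM = 83.2°, so SM runs at 51.3° + (180° − 83.2°) = 148° from the x-axis; with |SM| = 41.3, M = S + 41.3·(cos 148°, sin 148°) = (-13.9, 48.2). The perpendicularity gives MF at right angles to SM; with |MF| = 23.5 on the left of SM, F = M + 23.5·(-0.528, -0.849) = (-26.3, 28.3). Then |CF| = |F − C| = 38.6.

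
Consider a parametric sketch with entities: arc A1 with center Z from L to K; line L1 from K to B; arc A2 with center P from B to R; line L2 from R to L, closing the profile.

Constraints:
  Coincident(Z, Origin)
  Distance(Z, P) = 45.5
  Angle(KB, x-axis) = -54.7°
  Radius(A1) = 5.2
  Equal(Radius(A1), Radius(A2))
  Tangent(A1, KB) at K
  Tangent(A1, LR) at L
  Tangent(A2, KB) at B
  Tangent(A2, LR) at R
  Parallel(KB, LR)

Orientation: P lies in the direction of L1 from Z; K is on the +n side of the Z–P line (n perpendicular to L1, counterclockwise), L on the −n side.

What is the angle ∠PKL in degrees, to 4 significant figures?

83.48°

The slot axis is L1's direction at -54.7°, so u = (cos -54.7°, sin -54.7°) = (0.5779, -0.8161) and n = (−sin -54.7°, cos -54.7°) = (0.8161, 0.5779). Z is at the origin and P lies 45.5 along u from Z, so P = 45.5·u = (26.29, -37.13). Tangency of A1 to both parallel lines with radius 5.2 puts K and L at Z ± 5.2·n: K = (4.244, 3.005), L = (-4.244, -3.005). Then cos ∠PKL = KP·KL / (|KP||KL|), giving 83.48°.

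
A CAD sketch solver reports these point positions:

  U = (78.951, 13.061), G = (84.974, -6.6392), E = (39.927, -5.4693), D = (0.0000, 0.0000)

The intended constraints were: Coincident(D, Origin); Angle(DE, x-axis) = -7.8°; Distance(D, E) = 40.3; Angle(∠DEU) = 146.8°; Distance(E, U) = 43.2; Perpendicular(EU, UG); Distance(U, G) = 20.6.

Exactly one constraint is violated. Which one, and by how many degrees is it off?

Perpendicular(EU, UG) — off by 8.40°.

D = (0.00, 0.00) ✓; DE at -7.800° ✓; |DE| = 40.30 ✓; ∠DEU = 146.8° ✓; |EU| = 43.20 ✓; ∠(EU, UG) = 98.40° ✗; |UG| = 20.60 ✓.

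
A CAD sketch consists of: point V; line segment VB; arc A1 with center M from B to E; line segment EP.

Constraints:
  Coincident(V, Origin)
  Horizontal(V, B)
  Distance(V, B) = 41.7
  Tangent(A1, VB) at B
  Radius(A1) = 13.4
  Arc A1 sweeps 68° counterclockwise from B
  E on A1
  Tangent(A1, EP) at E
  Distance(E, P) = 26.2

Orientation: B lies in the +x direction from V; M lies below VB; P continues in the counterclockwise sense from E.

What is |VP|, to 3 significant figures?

38.0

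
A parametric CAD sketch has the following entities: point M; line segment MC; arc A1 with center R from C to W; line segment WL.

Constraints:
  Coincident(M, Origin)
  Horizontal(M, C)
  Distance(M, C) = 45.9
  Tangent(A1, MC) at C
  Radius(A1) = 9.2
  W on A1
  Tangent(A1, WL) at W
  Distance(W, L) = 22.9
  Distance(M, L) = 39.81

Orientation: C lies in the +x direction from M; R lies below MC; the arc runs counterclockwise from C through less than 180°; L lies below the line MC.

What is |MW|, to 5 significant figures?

37.782

Checks: |RW| = 9.200 ✓; ∠(RW, WL) = 90.00° ✓; |WL| = 22.90 ✓; |ML| = 39.81 ✓.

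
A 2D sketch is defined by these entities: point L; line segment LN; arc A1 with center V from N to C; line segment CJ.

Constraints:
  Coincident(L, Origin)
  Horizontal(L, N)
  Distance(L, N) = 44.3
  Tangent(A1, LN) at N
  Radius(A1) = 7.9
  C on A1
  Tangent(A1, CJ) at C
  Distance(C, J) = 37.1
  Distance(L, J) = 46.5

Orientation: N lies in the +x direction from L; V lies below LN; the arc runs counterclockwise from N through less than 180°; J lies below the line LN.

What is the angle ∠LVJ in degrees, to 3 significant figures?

67.6°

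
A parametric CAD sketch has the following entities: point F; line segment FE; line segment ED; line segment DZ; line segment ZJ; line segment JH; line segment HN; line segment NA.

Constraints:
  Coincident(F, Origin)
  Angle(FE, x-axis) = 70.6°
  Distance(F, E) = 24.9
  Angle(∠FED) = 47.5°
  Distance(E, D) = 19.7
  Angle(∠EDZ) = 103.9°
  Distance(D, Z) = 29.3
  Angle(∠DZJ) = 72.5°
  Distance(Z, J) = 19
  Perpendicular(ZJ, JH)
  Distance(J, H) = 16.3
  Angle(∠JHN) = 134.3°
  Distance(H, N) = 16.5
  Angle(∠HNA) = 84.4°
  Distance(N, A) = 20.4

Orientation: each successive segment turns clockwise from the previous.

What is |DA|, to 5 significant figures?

21.539

∠JHN = 134.3° gives HN at -21.200° from the x-axis; with |HN| = 16.5, N = (18.112, 4.5848). ∠HNA = 84.4° gives NA at -116.80° from the x-axis; with |NA| = 20.4, A = (8.9142, -13.624). Then |DA| = |A − D| = 21.539.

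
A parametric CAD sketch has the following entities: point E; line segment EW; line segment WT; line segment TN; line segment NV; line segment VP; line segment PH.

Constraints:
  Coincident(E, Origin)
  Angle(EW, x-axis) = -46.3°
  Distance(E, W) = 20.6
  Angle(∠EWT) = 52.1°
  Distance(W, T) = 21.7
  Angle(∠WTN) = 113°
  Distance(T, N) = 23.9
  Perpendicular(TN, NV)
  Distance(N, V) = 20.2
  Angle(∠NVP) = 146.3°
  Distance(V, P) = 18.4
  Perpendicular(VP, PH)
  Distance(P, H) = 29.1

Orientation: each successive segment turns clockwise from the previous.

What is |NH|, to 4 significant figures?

39.49

∠NVP = 146.3° gives VP at -4.900° from the x-axis; with |VP| = 18.4, P = (17.16, 12.02). The perpendicularity gives PH at right angles to VP, so PH runs at -94.90°; with |PH| = 29.1, H = (14.68, -16.98). Then |NH| = |H − N| = 39.49.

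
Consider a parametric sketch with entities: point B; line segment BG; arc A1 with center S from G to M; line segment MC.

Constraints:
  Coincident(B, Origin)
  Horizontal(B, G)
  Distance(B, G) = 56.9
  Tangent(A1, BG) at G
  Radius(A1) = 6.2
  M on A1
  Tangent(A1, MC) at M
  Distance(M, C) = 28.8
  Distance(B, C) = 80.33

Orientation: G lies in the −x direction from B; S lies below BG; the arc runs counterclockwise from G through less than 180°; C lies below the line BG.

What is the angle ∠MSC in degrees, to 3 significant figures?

77.9°

Checks: B = (0.00, 0.00) ✓; |SM| = 6.200 ✓; ∠(SM, MC) = 90.00° ✓; |MC| = 28.80 ✓; |BC| = 80.33 ✓.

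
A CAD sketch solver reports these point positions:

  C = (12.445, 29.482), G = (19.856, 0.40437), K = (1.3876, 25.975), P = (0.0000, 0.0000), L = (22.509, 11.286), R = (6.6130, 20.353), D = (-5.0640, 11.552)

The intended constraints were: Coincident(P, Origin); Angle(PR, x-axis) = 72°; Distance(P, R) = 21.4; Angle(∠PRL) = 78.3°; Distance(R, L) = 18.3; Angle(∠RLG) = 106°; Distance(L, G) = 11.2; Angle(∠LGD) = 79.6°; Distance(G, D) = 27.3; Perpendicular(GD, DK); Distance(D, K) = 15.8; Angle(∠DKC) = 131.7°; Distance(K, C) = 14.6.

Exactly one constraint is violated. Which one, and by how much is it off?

Distance(K, C) = 14.6 — off by 3.00.

P = (0.00, 0.00) ✓; PR at 72.00° ✓; |PR| = 21.40 ✓; ∠PRL = 78.30° ✓; |RL| = 18.30 ✓; ∠RLG = 106.0° ✓; |LG| = 11.20 ✓; ∠LGD = 79.60° ✓; |GD| = 27.30 ✓; ∠(GD, DK) = 90.00° ✓; |DK| = 15.80 ✓; ∠DKC = 131.7° ✓; |KC| = 11.60 ✗.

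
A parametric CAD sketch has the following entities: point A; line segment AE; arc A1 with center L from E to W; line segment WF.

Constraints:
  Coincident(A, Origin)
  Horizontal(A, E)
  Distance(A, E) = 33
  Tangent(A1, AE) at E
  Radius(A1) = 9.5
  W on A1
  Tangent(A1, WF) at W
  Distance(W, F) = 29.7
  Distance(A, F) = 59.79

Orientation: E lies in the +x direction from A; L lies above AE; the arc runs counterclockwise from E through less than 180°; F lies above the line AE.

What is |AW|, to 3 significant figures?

43.2

A is at the origin; A and E share the same y with |AE| = 33.0 and E on the +x side, so E = (33.0, 0.00). The tangent condition forces LE to be normal to AE, so L = E + (0, 9.5) = (33.0, 9.50). Since LW ⟂ WF (tangency), |LF| = √(9.5² + 29.7²) = 31.2 regardless of where W sits on A1. So F lies on both circle(A, 59.79) and circle(L, 31.2); the above-AE intersection is F = (46.5, 37.6). W is the foot of the tangent from F: W = (42.4, 8.20).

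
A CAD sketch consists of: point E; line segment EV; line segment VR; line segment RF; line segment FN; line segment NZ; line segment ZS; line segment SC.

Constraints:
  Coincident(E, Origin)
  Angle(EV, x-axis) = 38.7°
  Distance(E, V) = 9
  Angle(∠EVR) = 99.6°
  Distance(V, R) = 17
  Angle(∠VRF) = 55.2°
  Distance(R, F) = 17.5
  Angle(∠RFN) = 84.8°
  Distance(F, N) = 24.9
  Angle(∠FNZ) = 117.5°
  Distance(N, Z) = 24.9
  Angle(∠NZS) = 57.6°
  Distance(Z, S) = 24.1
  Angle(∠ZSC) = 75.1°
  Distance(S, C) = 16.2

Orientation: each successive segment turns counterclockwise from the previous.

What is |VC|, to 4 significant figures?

3.687

E is at the origin; EV runs at 38.7° with length 9.0, so V = (7.024, 5.627). ∠EVR = 99.6° gives VR at 119.1° from the x-axis; with |VR| = 17.0, R = (-1.244, 20.48). ∠VRF = 55.2° gives RF at -116.1° from the x-axis; with |RF| = 17.5, F = (-8.943, 4.766). ∠RFN = 84.8° gives FN at -20.90° from the x-axis; with |FN| = 24.9, N = (14.32, -4.117). ∠FNZ = 117.5° gives NZ at 41.60° from the x-axis; with |NZ| = 24.9, Z = (32.94, 12.41). ∠NZS = 57.6° gives ZS at 164.0° from the x-axis; with |ZS| = 24.1, S = (9.773, 19.06). ∠ZSC = 75.1° gives SC at -91.10° from the x-axis; with |SC| = 16.2, C = (9.462, 2.861). Then |VC| = |C − V| = 3.687.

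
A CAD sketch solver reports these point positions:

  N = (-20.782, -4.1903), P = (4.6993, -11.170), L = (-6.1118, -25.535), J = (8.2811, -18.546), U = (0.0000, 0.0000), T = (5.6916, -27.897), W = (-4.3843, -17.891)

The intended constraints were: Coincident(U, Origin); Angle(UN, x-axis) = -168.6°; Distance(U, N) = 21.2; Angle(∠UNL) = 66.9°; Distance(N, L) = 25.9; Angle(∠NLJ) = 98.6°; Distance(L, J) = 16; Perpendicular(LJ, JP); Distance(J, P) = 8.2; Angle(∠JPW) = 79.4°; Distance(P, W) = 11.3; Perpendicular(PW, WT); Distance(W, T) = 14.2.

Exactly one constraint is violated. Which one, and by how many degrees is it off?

Perpendicular(PW, WT) — off by 8.70°.

U = (0.00, 0.00) ✓; UN at -168.6° ✓; |UN| = 21.20 ✓; ∠UNL = 66.90° ✓; |NL| = 25.90 ✓; ∠NLJ = 98.60° ✓; |LJ| = 16.00 ✓; ∠(LJ, JP) = 90.00° ✓; |JP| = 8.200 ✓; ∠JPW = 79.40° ✓; |PW| = 11.30 ✓; ∠(PW, WT) = 98.70° ✗; |WT| = 14.20 ✓.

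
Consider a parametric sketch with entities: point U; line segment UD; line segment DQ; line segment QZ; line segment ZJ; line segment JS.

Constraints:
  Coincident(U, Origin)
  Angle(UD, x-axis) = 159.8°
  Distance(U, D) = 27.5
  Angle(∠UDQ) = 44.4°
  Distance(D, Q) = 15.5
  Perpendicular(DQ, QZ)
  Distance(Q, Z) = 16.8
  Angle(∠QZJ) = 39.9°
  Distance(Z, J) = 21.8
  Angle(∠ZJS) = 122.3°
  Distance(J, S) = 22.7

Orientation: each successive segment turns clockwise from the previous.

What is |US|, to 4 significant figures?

42.29

U is at the origin; UD runs at 159.8° with length 27.5, so D = (-25.81, 9.496). ∠UDQ = 44.4° gives DQ at 24.20° from the x-axis; with |DQ| = 15.5, Q = (-11.67, 15.85). The perpendicularity gives QZ at right angles to DQ, so QZ runs at -65.80°; with |QZ| = 16.8, Z = (-4.784, 0.5259). ∠QZJ = 39.9° gives ZJ at 154.1° from the x-axis; with |ZJ| = 21.8, J = (-24.39, 10.05). ∠ZJS = 122.3° gives JS at 96.40° from the x-axis; with |JS| = 22.7, S = (-26.92, 32.61). Then |US| = |S − U| = 42.29.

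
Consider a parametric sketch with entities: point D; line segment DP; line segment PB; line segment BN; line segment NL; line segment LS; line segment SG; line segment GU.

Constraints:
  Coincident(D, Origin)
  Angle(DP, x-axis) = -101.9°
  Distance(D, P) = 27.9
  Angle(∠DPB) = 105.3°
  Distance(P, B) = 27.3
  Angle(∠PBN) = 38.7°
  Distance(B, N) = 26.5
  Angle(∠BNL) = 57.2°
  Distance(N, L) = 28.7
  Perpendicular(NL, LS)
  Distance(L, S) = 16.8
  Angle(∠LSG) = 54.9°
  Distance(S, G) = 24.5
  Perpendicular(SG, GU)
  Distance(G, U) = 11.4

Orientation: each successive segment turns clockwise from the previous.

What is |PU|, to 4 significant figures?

2.610

∠LSG = 54.9° gives SG at 64.20° from the x-axis; with |SG| = 24.5, G = (-14.62, -20.13). The perpendicularity gives GU at right angles to SG, so GU runs at -25.80°; with |GU| = 11.4, U = (-4.357, -25.09). Then |PU| = |U − P| = 2.610.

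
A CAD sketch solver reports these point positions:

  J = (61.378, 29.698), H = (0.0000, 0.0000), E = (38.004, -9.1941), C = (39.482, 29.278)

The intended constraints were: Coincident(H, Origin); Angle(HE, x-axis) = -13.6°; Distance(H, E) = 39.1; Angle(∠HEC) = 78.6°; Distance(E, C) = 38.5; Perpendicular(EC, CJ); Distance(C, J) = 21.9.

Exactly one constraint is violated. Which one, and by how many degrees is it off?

Perpendicular(EC, CJ) — off by 3.30°.

H = (0.00, 0.00) ✓; HE at -13.60° ✓; |HE| = 39.10 ✓; ∠HEC = 78.60° ✓; |EC| = 38.50 ✓; ∠(EC, CJ) = 86.70° ✗; |CJ| = 21.90 ✓.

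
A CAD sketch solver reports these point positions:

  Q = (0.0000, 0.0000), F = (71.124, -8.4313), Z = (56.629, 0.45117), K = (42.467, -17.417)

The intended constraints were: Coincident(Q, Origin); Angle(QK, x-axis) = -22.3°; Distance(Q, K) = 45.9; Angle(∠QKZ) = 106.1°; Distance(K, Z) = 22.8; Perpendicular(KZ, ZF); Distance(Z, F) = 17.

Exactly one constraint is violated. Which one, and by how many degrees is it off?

Perpendicular(KZ, ZF) — off by 6.90°.

Q = (0.00, 0.00) ✓; QK at -22.30° ✓; |QK| = 45.90 ✓; ∠QKZ = 106.1° ✓; |KZ| = 22.80 ✓; ∠(KZ, ZF) = 83.10° ✗; |ZF| = 17.00 ✓.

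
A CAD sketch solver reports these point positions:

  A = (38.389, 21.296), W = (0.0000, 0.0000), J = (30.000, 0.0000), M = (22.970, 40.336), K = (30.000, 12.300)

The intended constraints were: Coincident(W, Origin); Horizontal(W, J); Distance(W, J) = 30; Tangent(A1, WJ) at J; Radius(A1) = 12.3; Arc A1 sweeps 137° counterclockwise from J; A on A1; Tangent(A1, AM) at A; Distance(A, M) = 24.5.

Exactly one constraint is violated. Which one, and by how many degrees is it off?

Tangent(A1, AM) at A — off by 8.00°.

W = (0.00, 0.00) ✓; W.y = 0.00, J.y = 0.00 ✓; |WJ| = 30.00 ✓; ∠(KJ, JW) = 90.00° ✓; |KJ| = 12.30 ✓; bearing(K→A) − bearing(K→J) = 137.0° ✓; |KA| = 12.30 ✓; ∠(KA, AM) = 98.00° ✗; |AM| = 24.50 ✓.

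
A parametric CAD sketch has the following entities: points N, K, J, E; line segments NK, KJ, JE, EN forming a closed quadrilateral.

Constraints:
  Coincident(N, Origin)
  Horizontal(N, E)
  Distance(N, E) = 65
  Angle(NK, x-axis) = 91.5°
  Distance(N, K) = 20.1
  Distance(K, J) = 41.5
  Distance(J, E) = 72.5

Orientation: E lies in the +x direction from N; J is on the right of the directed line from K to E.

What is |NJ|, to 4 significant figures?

21.67

N is at the origin; N and E share the same y with |NE| = 65.0 and E in +x, so E = (65.0, 0). NK runs at 91.5° with |NK| = 20.1, so K = (-0.5262, 20.09). J is determined by |KJ| = 41.5 and |JE| = 72.5 together: it lies at the intersection of circle(K, 41.5) and circle(E, 72.5). With |KE| = 68.54, the foot of the radical line on KE is 8.487 from K and the perpendicular offset is √(41.5² − 8.487²) = 40.62. Taking the right-of-KE solution: J = (-4.321, -21.23).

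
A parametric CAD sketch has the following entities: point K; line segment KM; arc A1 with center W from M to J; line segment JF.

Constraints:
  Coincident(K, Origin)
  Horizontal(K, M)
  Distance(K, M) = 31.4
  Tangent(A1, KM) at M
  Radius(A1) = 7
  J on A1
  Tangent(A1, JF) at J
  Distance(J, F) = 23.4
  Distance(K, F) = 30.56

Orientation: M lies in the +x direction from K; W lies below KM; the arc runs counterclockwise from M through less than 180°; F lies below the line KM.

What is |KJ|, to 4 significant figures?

25.30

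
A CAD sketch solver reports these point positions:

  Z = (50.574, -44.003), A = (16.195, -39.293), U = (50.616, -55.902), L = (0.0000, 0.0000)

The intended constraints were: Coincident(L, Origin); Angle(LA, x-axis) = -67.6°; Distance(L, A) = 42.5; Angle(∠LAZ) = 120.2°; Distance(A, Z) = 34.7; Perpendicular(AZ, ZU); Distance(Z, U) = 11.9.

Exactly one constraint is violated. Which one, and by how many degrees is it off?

Perpendicular(AZ, ZU) — off by 8.00°.

L = (0.00, 0.00) ✓; LA at -67.60° ✓; |LA| = 42.50 ✓; ∠LAZ = 120.2° ✓; |AZ| = 34.70 ✓; ∠(AZ, ZU) = 82.00° ✗; |ZU| = 11.90 ✓.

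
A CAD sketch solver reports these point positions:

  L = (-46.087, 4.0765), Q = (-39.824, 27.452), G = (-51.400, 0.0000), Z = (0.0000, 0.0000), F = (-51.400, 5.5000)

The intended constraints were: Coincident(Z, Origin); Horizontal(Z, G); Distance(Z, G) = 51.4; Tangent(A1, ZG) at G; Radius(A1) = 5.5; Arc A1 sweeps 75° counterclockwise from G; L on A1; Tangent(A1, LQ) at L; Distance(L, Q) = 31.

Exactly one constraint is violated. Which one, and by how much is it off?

Distance(L, Q) = 31 — off by 6.80.

Z = (0.00, 0.00) ✓; Z.y = 0.00, G.y = 0.00 ✓; |ZG| = 51.40 ✓; ∠(FG, GZ) = 90.00° ✓; |FG| = 5.500 ✓; bearing(F→L) − bearing(F→G) = 75.00° ✓; |FL| = 5.500 ✓; ∠(FL, LQ) = 90.00° ✓; |LQ| = 24.20 ✗.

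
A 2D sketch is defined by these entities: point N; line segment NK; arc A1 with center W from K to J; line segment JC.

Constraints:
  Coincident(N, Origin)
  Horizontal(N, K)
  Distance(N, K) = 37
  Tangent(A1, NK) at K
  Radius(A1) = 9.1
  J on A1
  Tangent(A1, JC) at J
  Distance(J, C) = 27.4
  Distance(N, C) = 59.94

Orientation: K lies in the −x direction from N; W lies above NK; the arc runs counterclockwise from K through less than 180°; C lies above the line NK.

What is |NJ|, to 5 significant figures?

33.693

N is at the origin; N and K share the same y with |NK| = 37.0 and K on the −x side, so K = (-37.000, 0.0000). The tangent condition forces WK to be normal to NK, so W = K + (0, 9.1) = (-37.000, 9.1000). Since WJ ⟂ JC (tangency), |WC| = √(9.1² + 27.4²) = 28.872 regardless of where J sits on A1. So C lies on both circle(N, 59.94) and circle(W, 28.872); the above-NK intersection is C = (-48.114, 35.747). J is the foot of the tangent from C: J = (-30.134, 15.072).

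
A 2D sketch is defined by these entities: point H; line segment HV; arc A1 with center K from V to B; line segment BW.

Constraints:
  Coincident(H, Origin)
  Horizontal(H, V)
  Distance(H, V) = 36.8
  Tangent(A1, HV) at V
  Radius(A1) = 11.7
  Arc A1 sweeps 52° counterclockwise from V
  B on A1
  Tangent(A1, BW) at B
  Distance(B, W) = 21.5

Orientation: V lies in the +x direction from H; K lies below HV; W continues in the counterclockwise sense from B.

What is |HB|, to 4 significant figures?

27.94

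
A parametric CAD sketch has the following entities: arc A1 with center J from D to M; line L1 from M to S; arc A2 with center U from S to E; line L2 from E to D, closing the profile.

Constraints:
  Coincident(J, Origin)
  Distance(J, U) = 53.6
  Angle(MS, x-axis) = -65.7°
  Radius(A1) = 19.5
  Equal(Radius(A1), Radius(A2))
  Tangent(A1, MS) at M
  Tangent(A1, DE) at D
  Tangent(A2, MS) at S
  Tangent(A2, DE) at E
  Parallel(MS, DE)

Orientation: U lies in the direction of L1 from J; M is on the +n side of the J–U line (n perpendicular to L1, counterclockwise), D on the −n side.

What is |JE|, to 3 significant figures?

57.0

Tangency of A1 to both parallel lines with radius 19.5 puts M and D at J ± 19.5·n: M = (17.8, 8.02), D = (-17.8, -8.02). Equal radii place S and E the same way about U: S = U + 19.5·n = (39.8, -40.8), E = U − 19.5·n = (4.28, -56.9). Then |JE| = |E − J| = 57.0.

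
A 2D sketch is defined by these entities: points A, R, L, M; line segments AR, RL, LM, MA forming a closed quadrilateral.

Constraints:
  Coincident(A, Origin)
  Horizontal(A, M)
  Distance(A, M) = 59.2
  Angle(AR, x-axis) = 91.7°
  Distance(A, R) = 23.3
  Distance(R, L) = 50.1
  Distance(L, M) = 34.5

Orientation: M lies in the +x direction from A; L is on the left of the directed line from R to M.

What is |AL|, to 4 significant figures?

58.55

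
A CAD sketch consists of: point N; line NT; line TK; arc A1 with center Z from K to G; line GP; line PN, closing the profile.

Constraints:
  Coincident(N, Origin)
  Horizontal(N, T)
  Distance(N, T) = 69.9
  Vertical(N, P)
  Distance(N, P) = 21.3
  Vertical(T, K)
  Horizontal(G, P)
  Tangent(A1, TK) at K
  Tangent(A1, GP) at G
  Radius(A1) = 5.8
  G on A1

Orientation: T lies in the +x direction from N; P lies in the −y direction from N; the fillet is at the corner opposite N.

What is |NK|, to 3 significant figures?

71.6

N is at the origin; NT is horizontal with |NT| = 69.9 and T on the +x side, so T = (69.9, 0.00). NP is vertical with |NP| = 21.3 and P on the −y side, so P = (0.00, -21.3). The virtual corner opposite N is at (69.9, -21.3). Since A1 is tangent to TK there, ZK ⟂ TK and the tangent condition forces ZG to be normal to GP, with radius 5.8, so the center Z sits 5.8 in from both sides at Z = (64.1, -15.5). That places the tangent points at K = (69.9, -15.5) on TK and G = (64.1, -21.3) on GP. Then |NK| = |K − N| = 71.6.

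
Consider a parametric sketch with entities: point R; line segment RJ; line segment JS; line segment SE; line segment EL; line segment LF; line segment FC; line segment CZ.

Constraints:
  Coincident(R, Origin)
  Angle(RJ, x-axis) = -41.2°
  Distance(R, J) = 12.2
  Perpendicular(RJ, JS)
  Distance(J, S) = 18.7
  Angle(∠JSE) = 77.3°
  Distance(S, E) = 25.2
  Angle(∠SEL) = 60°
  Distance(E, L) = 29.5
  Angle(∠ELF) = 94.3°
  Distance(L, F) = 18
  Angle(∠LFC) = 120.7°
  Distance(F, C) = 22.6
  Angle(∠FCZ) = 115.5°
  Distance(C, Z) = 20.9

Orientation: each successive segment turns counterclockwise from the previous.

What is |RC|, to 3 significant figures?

31.3

R is at the origin; RJ runs at -41.2° with length 12.2, so J = (9.18, -8.04). The perpendicularity gives JS at right angles to RJ, so JS runs at 48.8°; with |JS| = 18.7, S = (21.5, 6.03). ∠JSE = 77.3° gives SE at 152° from the x-axis; with |SE| = 25.2, E = (-0.649, 18.1). ∠SEL = 60.0° gives EL at -88.5° from the x-axis; with |EL| = 29.5, L = (0.123, -11.4). ∠ELF = 94.3° gives LF at -2.80° from the x-axis; with |LF| = 18.0, F = (18.1, -12.3). ∠LFC = 120.7° gives FC at 56.5° from the x-axis; with |FC| = 22.6, C = (30.6, 6.54). Then |RC| = |C − R| = 31.3.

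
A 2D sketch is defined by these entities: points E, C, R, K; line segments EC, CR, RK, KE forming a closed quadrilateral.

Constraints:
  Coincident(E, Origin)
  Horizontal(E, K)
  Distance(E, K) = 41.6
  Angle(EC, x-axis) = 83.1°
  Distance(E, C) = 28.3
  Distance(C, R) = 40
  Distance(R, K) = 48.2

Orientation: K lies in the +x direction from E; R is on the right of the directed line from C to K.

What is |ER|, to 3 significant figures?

12.2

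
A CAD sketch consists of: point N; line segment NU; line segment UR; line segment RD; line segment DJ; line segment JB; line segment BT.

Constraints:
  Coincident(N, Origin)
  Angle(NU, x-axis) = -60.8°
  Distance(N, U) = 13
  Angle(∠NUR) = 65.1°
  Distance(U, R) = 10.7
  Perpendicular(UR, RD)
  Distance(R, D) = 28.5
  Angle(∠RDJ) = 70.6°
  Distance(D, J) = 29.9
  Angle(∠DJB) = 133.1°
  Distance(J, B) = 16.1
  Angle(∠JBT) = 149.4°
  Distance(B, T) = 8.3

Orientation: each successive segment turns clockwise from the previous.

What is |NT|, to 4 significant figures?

32.74

∠DJB = 133.1° gives JB at -62.00° from the x-axis; with |JB| = 16.1, B = (29.96, -5.735). ∠JBT = 149.4° gives BT at -92.60° from the x-axis; with |BT| = 8.3, T = (29.59, -14.03). Then |NT| = |T − N| = 32.74.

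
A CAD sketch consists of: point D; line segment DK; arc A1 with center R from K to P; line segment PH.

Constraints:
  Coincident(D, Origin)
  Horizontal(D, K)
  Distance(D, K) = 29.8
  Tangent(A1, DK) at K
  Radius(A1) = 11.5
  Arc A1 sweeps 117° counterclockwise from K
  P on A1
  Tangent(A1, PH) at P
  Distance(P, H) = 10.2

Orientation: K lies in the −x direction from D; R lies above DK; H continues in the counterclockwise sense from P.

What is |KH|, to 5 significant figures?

26.413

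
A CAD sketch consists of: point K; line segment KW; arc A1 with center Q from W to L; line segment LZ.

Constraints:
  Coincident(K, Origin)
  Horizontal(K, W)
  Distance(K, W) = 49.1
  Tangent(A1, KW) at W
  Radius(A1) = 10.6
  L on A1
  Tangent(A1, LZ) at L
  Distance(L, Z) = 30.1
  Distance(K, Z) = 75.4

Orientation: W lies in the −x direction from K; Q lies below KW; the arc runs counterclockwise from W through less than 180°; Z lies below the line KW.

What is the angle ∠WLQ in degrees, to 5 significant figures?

50.190°

K is at the origin; K and W share the same y with |KW| = 49.1 and W on the −x side, so W = (-49.100, 0.0000). Tangency of A1 to KW means the radius QW is perpendicular to KW, so Q = W + (0, -10.6) = (-49.100, -10.600). Since QL ⟂ LZ (tangency), |QZ| = √(10.6² + 30.1²) = 31.912 regardless of where L sits on A1. So Z lies on both circle(K, 75.4) and circle(Q, 31.912); the below-KW intersection is Z = (-64.950, -38.298). L is the foot of the tangent from Z: L = (-59.527, -8.6902).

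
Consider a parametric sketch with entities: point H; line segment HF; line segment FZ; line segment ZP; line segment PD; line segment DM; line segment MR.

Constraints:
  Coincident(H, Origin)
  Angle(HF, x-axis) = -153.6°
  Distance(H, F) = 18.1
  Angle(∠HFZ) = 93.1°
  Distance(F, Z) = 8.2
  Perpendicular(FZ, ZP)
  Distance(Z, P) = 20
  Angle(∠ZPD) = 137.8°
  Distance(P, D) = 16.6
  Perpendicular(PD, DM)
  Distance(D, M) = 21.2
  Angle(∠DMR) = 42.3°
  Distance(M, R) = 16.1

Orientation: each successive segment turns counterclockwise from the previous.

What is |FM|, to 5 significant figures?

25.963

H is at the origin; HF runs at -153.6° with length 18.1, so F = (-16.212, -8.0479). ∠HFZ = 93.1° gives FZ at -66.700° from the x-axis; with |FZ| = 8.2, Z = (-12.969, -15.579). FZ is perpendicular to ZP, so ZP runs at 23.300°; with |ZP| = 20.0, P = (5.4000, -7.6682). ∠ZPD = 137.8° gives PD at 65.500° from the x-axis; with |PD| = 16.6, D = (12.284, 7.4371). PD ⟂ DM, so DM runs at 155.50°; with |DM| = 21.2, M = (-7.0073, 16.229). Then |FM| = |M − F| = 25.963.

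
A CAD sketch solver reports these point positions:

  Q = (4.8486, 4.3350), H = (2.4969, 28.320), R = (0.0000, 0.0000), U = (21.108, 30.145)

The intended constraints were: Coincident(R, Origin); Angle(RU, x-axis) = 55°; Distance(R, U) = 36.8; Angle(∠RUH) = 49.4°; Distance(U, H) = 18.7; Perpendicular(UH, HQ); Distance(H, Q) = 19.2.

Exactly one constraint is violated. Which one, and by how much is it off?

Distance(H, Q) = 19.2 — off by 4.90.

R = (0.00, 0.00) ✓; RU at 55.00° ✓; |RU| = 36.80 ✓; ∠RUH = 49.40° ✓; |UH| = 18.70 ✓; ∠(UH, HQ) = 90.00° ✓; |HQ| = 24.10 ✗.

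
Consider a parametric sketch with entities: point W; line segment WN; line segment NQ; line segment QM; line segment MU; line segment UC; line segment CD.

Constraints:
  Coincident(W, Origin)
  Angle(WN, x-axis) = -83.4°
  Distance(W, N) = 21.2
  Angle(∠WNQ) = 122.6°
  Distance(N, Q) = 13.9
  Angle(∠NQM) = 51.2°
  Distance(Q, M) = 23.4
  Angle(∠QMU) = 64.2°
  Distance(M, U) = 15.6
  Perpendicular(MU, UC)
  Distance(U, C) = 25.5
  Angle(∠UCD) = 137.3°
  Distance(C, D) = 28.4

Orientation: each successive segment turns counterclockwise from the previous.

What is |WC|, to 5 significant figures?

36.564

W is at the origin; WN runs at -83.4° with length 21.2, so N = (2.4367, -21.060). ∠WNQ = 122.6° gives NQ at -26.000° from the x-axis; with |NQ| = 13.9, Q = (14.930, -27.153). ∠NQM = 51.2° gives QM at 102.80° from the x-axis; with |QM| = 23.4, M = (9.7457, -4.3344). ∠QMU = 64.2° gives MU at -141.40° from the x-axis; with |MU| = 15.6, U = (-2.4460, -14.067). The perpendicularity gives UC at right angles to MU, so UC runs at -51.400°; with |UC| = 25.5, C = (13.463, -33.996). Then |WC| = |C − W| = 36.564.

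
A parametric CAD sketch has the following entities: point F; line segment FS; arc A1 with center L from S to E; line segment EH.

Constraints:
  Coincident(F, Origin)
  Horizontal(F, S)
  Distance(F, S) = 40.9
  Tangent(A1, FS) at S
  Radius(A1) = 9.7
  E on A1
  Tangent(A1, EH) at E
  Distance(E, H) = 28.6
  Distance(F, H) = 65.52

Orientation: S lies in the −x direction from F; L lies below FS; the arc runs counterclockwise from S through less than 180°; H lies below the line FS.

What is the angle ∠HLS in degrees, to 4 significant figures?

153.9°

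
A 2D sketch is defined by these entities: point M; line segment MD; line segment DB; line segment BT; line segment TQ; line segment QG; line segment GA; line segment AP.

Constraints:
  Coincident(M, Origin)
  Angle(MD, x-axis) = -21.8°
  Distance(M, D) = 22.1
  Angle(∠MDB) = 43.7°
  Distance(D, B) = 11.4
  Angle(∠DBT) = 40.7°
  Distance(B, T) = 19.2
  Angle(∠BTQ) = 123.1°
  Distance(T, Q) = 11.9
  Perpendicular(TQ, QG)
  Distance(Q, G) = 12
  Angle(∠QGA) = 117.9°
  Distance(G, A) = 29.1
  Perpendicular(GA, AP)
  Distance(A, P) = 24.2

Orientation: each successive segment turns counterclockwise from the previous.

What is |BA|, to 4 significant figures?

10.10

TQ is perpendicular to QG, so QG runs at 40.70°; with |QG| = 12.0, G = (27.29, -17.47). ∠QGA = 117.9° gives GA at 102.8° from the x-axis; with |GA| = 29.1, A = (20.85, 10.91). Then |BA| = |A − B| = 10.10.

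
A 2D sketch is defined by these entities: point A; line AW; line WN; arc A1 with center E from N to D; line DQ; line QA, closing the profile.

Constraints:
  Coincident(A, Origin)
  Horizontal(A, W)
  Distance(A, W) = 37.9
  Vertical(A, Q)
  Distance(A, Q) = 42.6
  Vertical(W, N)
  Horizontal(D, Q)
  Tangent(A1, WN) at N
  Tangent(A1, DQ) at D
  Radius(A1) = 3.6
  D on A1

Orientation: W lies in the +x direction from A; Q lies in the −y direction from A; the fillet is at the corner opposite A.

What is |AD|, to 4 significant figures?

54.69

A is at the origin; AW is horizontal with |AW| = 37.9 and W on the +x side, so W = (37.90, 0.000). A and Q share the same x with |AQ| = 42.6 and Q on the −y side, so Q = (0.000, -42.60). The virtual corner opposite A is at (37.90, -42.60). A1 meets WN tangentially, so EN is at right angles to WN and since A1 is tangent to DQ there, ED ⟂ DQ, with radius 3.6, so the center E sits 3.6 in from both sides at E = (34.30, -39.00). That places the tangent points at N = (37.90, -39.00) on WN and D = (34.30, -42.60) on DQ. Then |AD| = |D − A| = 54.69.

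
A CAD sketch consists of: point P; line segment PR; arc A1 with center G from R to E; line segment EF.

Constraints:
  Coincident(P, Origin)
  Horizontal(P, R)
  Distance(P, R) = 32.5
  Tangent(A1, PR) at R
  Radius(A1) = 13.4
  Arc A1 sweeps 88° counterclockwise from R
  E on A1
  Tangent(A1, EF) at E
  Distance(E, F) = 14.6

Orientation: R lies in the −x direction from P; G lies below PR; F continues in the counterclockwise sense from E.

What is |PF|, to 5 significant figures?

53.950

P is at the origin; P and R share the same y with |PR| = 32.5 and R on the −x side, so R = (-32.500, 0.0000). The tangent condition forces GR to be normal to PR, so G = R + (0, -13.4) = (-32.500, -13.400). On A1, R sits at bearing 90° from G; an 88° counterclockwise sweep puts E at bearing 178°, so E = G + 13.4·(cos 178°, sin 178°) = (-45.892, -12.932). A1 meets EF tangentially, so GE is at right angles to EF, so EF runs along (−sin 178°, cos 178°); with |EF| = 14.6, F = (-46.401, -27.523). Then |PF| = |F − P| = 53.950.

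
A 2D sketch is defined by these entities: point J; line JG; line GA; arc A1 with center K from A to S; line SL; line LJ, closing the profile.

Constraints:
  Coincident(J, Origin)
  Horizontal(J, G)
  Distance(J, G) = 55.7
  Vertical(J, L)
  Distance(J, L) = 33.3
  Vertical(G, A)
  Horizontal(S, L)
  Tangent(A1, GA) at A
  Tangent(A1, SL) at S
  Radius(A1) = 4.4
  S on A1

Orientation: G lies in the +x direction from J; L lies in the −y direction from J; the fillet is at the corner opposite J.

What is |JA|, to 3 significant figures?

62.8

J is at the origin; JG is horizontal with |JG| = 55.7 and G on the +x side, so G = (55.7, 0.00). JL is vertical with |JL| = 33.3 and L on the −y side, so L = (0.00, -33.3). The virtual corner opposite J is at (55.7, -33.3). A1 meets GA tangentially, so KA is at right angles to GA and since A1 is tangent to SL there, KS ⟂ SL, with radius 4.4, so the center K sits 4.4 in from both sides at K = (51.3, -28.9). That places the tangent points at A = (55.7, -28.9) on GA and S = (51.3, -33.3) on SL. Then |JA| = |A − J| = 62.8.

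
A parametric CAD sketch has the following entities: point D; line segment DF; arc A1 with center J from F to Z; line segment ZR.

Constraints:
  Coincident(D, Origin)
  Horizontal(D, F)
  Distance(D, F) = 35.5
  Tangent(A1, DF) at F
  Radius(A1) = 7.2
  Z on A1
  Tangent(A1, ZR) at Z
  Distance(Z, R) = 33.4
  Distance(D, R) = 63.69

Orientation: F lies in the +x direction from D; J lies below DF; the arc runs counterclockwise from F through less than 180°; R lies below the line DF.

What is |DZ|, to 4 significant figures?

32.26

Checks: |JF| = 7.200 ✓; |JZ| = 7.200 ✓; ∠(JZ, ZR) = 90.00° ✓; |ZR| = 33.40 ✓; |DR| = 63.69 ✓.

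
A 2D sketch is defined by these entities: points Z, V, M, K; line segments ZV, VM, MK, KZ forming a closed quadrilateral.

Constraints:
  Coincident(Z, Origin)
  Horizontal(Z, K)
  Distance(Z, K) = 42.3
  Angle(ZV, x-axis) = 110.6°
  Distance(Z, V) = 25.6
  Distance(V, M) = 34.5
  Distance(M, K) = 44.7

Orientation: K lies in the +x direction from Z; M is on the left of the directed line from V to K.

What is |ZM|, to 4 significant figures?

45.22

Checks: |VM| = 34.50 ✓; |MK| = 44.70 ✓.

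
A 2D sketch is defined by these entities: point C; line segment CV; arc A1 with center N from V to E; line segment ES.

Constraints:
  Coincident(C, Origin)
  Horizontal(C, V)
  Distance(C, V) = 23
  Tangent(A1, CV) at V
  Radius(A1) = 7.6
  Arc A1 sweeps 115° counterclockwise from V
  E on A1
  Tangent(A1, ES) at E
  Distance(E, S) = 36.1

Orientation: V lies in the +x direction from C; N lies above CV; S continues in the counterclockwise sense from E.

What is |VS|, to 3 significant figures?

44.3

C is at the origin; C and V share the same y with |CV| = 23.0 and V on the +x side, so V = (23.0, 0.00). The tangent condition forces NV to be normal to CV, so N = V + (0, 7.6) = (23.0, 7.60). On A1, V sits at bearing -90° from N; a 115° counterclockwise sweep puts E at bearing 25°, so E = N + 7.6·(cos 25°, sin 25°) = (29.9, 10.8). Tangency of A1 to ES means the radius NE is perpendicular to ES, so ES runs along (−sin 25°, cos 25°); with |ES| = 36.1, S = (14.6, 43.5). Then |VS| = |S − V| = 44.3.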